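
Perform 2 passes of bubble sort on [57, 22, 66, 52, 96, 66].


Initial: [57, 22, 66, 52, 96, 66]
Pass 1: [22, 57, 52, 66, 66, 96] (3 swaps)
Pass 2: [22, 52, 57, 66, 66, 96] (1 swaps)

After 2 passes: [22, 52, 57, 66, 66, 96]


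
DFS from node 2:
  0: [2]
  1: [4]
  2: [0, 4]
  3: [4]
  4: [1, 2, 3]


Visit 2, push [4, 0]
Visit 0, push []
Visit 4, push [3, 1]
Visit 1, push []
Visit 3, push []

DFS order: [2, 0, 4, 1, 3]


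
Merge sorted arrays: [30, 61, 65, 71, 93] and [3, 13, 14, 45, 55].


Take 3 from B
Take 13 from B
Take 14 from B
Take 30 from A
Take 45 from B
Take 55 from B

Merged: [3, 13, 14, 30, 45, 55, 61, 65, 71, 93]


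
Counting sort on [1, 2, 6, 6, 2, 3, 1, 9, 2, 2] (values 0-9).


Input: [1, 2, 6, 6, 2, 3, 1, 9, 2, 2]
Counts: [0, 2, 4, 1, 0, 0, 2, 0, 0, 1]

Sorted: [1, 1, 2, 2, 2, 2, 3, 6, 6, 9]


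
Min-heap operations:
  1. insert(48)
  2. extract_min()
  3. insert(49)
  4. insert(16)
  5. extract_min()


insert(48) -> [48]
extract_min()->48, []
insert(49) -> [49]
insert(16) -> [16, 49]
extract_min()->16, [49]

Final heap: [49]


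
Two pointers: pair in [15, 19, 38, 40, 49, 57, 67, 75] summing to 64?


lo=0(15)+hi=7(75)=90
lo=0(15)+hi=6(67)=82
lo=0(15)+hi=5(57)=72
lo=0(15)+hi=4(49)=64

Yes: 15+49=64


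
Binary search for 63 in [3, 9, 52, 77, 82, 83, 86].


Step 1: lo=0, hi=6, mid=3, val=77
Step 2: lo=0, hi=2, mid=1, val=9
Step 3: lo=2, hi=2, mid=2, val=52

Not found


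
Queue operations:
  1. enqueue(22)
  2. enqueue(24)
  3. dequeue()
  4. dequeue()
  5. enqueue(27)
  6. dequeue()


enqueue(22) -> [22]
enqueue(24) -> [22, 24]
dequeue()->22, [24]
dequeue()->24, []
enqueue(27) -> [27]
dequeue()->27, []

Final queue: []


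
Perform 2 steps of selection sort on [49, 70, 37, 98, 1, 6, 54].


Initial: [49, 70, 37, 98, 1, 6, 54]
Step 1: min=1 at 4
  Swap: [1, 70, 37, 98, 49, 6, 54]
Step 2: min=6 at 5
  Swap: [1, 6, 37, 98, 49, 70, 54]

After 2 steps: [1, 6, 37, 98, 49, 70, 54]


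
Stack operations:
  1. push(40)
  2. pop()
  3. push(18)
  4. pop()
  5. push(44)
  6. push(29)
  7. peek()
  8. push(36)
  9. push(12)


push(40) -> [40]
pop()->40, []
push(18) -> [18]
pop()->18, []
push(44) -> [44]
push(29) -> [44, 29]
peek()->29
push(36) -> [44, 29, 36]
push(12) -> [44, 29, 36, 12]

Final stack: [44, 29, 36, 12]


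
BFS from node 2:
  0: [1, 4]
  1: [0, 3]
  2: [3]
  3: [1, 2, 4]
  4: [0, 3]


Visit 2, enqueue [3]
Visit 3, enqueue [1, 4]
Visit 1, enqueue [0]
Visit 4, enqueue []
Visit 0, enqueue []

BFS order: [2, 3, 1, 4, 0]


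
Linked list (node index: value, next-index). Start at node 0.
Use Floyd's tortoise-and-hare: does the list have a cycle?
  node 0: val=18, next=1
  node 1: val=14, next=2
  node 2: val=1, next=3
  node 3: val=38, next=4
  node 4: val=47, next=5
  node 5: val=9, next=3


Floyd's tortoise (slow, +1) and hare (fast, +2):
  init: slow=0, fast=0
  step 1: slow=1, fast=2
  step 2: slow=2, fast=4
  step 3: slow=3, fast=3
  slow == fast at node 3: cycle detected

Cycle: yes


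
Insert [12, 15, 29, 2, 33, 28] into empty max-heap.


Insert 12: [12]
Insert 15: [15, 12]
Insert 29: [29, 12, 15]
Insert 2: [29, 12, 15, 2]
Insert 33: [33, 29, 15, 2, 12]
Insert 28: [33, 29, 28, 2, 12, 15]

Final heap: [33, 29, 28, 2, 12, 15]


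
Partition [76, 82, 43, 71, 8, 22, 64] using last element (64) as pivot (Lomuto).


Pivot: 64
  43 <= 64: swap -> [43, 82, 76, 71, 8, 22, 64]
  8 <= 64: swap -> [43, 8, 76, 71, 82, 22, 64]
  22 <= 64: swap -> [43, 8, 22, 71, 82, 76, 64]
Place pivot at 3: [43, 8, 22, 64, 82, 76, 71]

Partitioned: [43, 8, 22, 64, 82, 76, 71]


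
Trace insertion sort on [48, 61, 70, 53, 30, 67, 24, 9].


Initial: [48, 61, 70, 53, 30, 67, 24, 9]
Insert 61: [48, 61, 70, 53, 30, 67, 24, 9]
Insert 70: [48, 61, 70, 53, 30, 67, 24, 9]
Insert 53: [48, 53, 61, 70, 30, 67, 24, 9]
Insert 30: [30, 48, 53, 61, 70, 67, 24, 9]
Insert 67: [30, 48, 53, 61, 67, 70, 24, 9]
Insert 24: [24, 30, 48, 53, 61, 67, 70, 9]
Insert 9: [9, 24, 30, 48, 53, 61, 67, 70]

Sorted: [9, 24, 30, 48, 53, 61, 67, 70]


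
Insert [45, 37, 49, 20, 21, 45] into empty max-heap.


Insert 45: [45]
Insert 37: [45, 37]
Insert 49: [49, 37, 45]
Insert 20: [49, 37, 45, 20]
Insert 21: [49, 37, 45, 20, 21]
Insert 45: [49, 37, 45, 20, 21, 45]

Final heap: [49, 37, 45, 20, 21, 45]


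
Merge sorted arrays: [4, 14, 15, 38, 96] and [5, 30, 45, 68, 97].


Take 4 from A
Take 5 from B
Take 14 from A
Take 15 from A
Take 30 from B
Take 38 from A
Take 45 from B
Take 68 from B
Take 96 from A

Merged: [4, 5, 14, 15, 30, 38, 45, 68, 96, 97]


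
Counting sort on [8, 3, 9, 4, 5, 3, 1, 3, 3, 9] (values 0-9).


Input: [8, 3, 9, 4, 5, 3, 1, 3, 3, 9]
Counts: [0, 1, 0, 4, 1, 1, 0, 0, 1, 2]

Sorted: [1, 3, 3, 3, 3, 4, 5, 8, 9, 9]


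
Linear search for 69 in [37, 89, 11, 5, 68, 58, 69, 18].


i=0: 37!=69
i=1: 89!=69
i=2: 11!=69
i=3: 5!=69
i=4: 68!=69
i=5: 58!=69
i=6: 69==69 found!

Found at 6, 7 comps


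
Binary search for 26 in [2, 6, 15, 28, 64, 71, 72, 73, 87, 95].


Step 1: lo=0, hi=9, mid=4, val=64
Step 2: lo=0, hi=3, mid=1, val=6
Step 3: lo=2, hi=3, mid=2, val=15
Step 4: lo=3, hi=3, mid=3, val=28

Not found


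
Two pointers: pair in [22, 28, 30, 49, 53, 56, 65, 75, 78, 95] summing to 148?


lo=0(22)+hi=9(95)=117
lo=1(28)+hi=9(95)=123
lo=2(30)+hi=9(95)=125
lo=3(49)+hi=9(95)=144
lo=4(53)+hi=9(95)=148

Yes: 53+95=148


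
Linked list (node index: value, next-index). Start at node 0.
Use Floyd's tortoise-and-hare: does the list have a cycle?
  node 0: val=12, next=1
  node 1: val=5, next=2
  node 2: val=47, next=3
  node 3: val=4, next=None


Floyd's tortoise (slow, +1) and hare (fast, +2):
  init: slow=0, fast=0
  step 1: slow=1, fast=2
  step 2: fast 2->3->None, no cycle

Cycle: no


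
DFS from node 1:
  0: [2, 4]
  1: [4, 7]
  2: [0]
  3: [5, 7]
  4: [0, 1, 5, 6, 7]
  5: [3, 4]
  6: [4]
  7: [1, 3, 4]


Visit 1, push [7, 4]
Visit 4, push [7, 6, 5, 0]
Visit 0, push [2]
Visit 2, push []
Visit 5, push [3]
Visit 3, push [7]
Visit 7, push []
Visit 6, push []

DFS order: [1, 4, 0, 2, 5, 3, 7, 6]


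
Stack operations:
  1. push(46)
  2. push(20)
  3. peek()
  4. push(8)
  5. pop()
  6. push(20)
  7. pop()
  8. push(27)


push(46) -> [46]
push(20) -> [46, 20]
peek()->20
push(8) -> [46, 20, 8]
pop()->8, [46, 20]
push(20) -> [46, 20, 20]
pop()->20, [46, 20]
push(27) -> [46, 20, 27]

Final stack: [46, 20, 27]


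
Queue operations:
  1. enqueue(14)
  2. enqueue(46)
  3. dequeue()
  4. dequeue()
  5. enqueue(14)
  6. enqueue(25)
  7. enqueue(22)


enqueue(14) -> [14]
enqueue(46) -> [14, 46]
dequeue()->14, [46]
dequeue()->46, []
enqueue(14) -> [14]
enqueue(25) -> [14, 25]
enqueue(22) -> [14, 25, 22]

Final queue: [14, 25, 22]


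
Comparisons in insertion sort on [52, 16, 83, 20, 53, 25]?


Algorithm: insertion sort
Input: [52, 16, 83, 20, 53, 25]
Sorted: [16, 20, 25, 52, 53, 83]

11


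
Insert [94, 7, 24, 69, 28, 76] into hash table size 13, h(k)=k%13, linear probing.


Insert 94: h=3 -> slot 3
Insert 7: h=7 -> slot 7
Insert 24: h=11 -> slot 11
Insert 69: h=4 -> slot 4
Insert 28: h=2 -> slot 2
Insert 76: h=11, 1 probes -> slot 12

Table: [None, None, 28, 94, 69, None, None, 7, None, None, None, 24, 76]


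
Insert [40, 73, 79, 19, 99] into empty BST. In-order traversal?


Insert 40: root
Insert 73: R from 40
Insert 79: R from 40 -> R from 73
Insert 19: L from 40
Insert 99: R from 40 -> R from 73 -> R from 79

In-order: [19, 40, 73, 79, 99]


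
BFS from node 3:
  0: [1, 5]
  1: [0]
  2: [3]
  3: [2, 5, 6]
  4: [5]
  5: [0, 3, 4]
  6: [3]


Visit 3, enqueue [2, 5, 6]
Visit 2, enqueue []
Visit 5, enqueue [0, 4]
Visit 6, enqueue []
Visit 0, enqueue [1]
Visit 4, enqueue []
Visit 1, enqueue []

BFS order: [3, 2, 5, 6, 0, 4, 1]


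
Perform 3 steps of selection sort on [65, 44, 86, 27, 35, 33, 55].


Initial: [65, 44, 86, 27, 35, 33, 55]
Step 1: min=27 at 3
  Swap: [27, 44, 86, 65, 35, 33, 55]
Step 2: min=33 at 5
  Swap: [27, 33, 86, 65, 35, 44, 55]
Step 3: min=35 at 4
  Swap: [27, 33, 35, 65, 86, 44, 55]

After 3 steps: [27, 33, 35, 65, 86, 44, 55]


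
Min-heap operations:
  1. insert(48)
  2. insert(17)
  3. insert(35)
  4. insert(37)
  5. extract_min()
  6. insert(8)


insert(48) -> [48]
insert(17) -> [17, 48]
insert(35) -> [17, 48, 35]
insert(37) -> [17, 37, 35, 48]
extract_min()->17, [35, 37, 48]
insert(8) -> [8, 35, 48, 37]

Final heap: [8, 35, 48, 37]


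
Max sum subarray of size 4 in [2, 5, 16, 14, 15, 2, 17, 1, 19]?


[0:4]: 37
[1:5]: 50
[2:6]: 47
[3:7]: 48
[4:8]: 35
[5:9]: 39

Max: 50 at [1:5]


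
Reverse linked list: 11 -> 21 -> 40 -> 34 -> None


Step 1: curr=11, set curr.next=prev(None) | reversed so far: 11
Step 2: curr=21, set curr.next=prev(11) | reversed so far: 21 -> 11
Step 3: curr=40, set curr.next=prev(21) | reversed so far: 40 -> 21 -> 11
Step 4: curr=34, set curr.next=prev(40) | reversed so far: 34 -> 40 -> 21 -> 11

34 -> 40 -> 21 -> 11 -> None


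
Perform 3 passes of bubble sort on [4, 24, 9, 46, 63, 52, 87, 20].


Initial: [4, 24, 9, 46, 63, 52, 87, 20]
Pass 1: [4, 9, 24, 46, 52, 63, 20, 87] (3 swaps)
Pass 2: [4, 9, 24, 46, 52, 20, 63, 87] (1 swaps)
Pass 3: [4, 9, 24, 46, 20, 52, 63, 87] (1 swaps)

After 3 passes: [4, 9, 24, 46, 20, 52, 63, 87]


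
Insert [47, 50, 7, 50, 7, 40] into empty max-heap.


Insert 47: [47]
Insert 50: [50, 47]
Insert 7: [50, 47, 7]
Insert 50: [50, 50, 7, 47]
Insert 7: [50, 50, 7, 47, 7]
Insert 40: [50, 50, 40, 47, 7, 7]

Final heap: [50, 50, 40, 47, 7, 7]


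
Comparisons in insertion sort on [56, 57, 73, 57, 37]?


Algorithm: insertion sort
Input: [56, 57, 73, 57, 37]
Sorted: [37, 56, 57, 57, 73]

8


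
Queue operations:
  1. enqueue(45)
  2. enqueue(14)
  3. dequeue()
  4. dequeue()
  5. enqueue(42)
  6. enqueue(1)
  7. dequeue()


enqueue(45) -> [45]
enqueue(14) -> [45, 14]
dequeue()->45, [14]
dequeue()->14, []
enqueue(42) -> [42]
enqueue(1) -> [42, 1]
dequeue()->42, [1]

Final queue: [1]


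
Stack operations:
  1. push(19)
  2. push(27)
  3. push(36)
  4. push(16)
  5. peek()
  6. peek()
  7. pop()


push(19) -> [19]
push(27) -> [19, 27]
push(36) -> [19, 27, 36]
push(16) -> [19, 27, 36, 16]
peek()->16
peek()->16
pop()->16, [19, 27, 36]

Final stack: [19, 27, 36]


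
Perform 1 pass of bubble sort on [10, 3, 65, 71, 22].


Initial: [10, 3, 65, 71, 22]
Pass 1: [3, 10, 65, 22, 71] (2 swaps)

After 1 pass: [3, 10, 65, 22, 71]


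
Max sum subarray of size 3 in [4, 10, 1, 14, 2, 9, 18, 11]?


[0:3]: 15
[1:4]: 25
[2:5]: 17
[3:6]: 25
[4:7]: 29
[5:8]: 38

Max: 38 at [5:8]


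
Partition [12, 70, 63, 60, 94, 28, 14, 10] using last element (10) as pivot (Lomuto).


Pivot: 10
Place pivot at 0: [10, 70, 63, 60, 94, 28, 14, 12]

Partitioned: [10, 70, 63, 60, 94, 28, 14, 12]


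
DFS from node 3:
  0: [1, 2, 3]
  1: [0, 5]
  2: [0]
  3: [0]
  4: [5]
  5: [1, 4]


Visit 3, push [0]
Visit 0, push [2, 1]
Visit 1, push [5]
Visit 5, push [4]
Visit 4, push []
Visit 2, push []

DFS order: [3, 0, 1, 5, 4, 2]


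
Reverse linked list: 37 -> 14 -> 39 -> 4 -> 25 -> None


Step 1: curr=37, set curr.next=prev(None) | reversed so far: 37
Step 2: curr=14, set curr.next=prev(37) | reversed so far: 14 -> 37
Step 3: curr=39, set curr.next=prev(14) | reversed so far: 39 -> 14 -> 37
Step 4: curr=4, set curr.next=prev(39) | reversed so far: 4 -> 39 -> 14 -> 37
Step 5: curr=25, set curr.next=prev(4) | reversed so far: 25 -> 4 -> 39 -> 14 -> 37

25 -> 4 -> 39 -> 14 -> 37 -> None


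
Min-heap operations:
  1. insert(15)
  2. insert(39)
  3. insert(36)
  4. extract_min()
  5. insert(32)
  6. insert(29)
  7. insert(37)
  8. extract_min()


insert(15) -> [15]
insert(39) -> [15, 39]
insert(36) -> [15, 39, 36]
extract_min()->15, [36, 39]
insert(32) -> [32, 39, 36]
insert(29) -> [29, 32, 36, 39]
insert(37) -> [29, 32, 36, 39, 37]
extract_min()->29, [32, 37, 36, 39]

Final heap: [32, 37, 36, 39]


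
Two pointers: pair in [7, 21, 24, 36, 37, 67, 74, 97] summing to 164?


lo=0(7)+hi=7(97)=104
lo=1(21)+hi=7(97)=118
lo=2(24)+hi=7(97)=121
lo=3(36)+hi=7(97)=133
lo=4(37)+hi=7(97)=134
lo=5(67)+hi=7(97)=164

Yes: 67+97=164


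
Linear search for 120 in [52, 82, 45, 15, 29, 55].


i=0: 52!=120
i=1: 82!=120
i=2: 45!=120
i=3: 15!=120
i=4: 29!=120
i=5: 55!=120

Not found, 6 comps


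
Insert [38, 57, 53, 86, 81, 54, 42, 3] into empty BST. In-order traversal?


Insert 38: root
Insert 57: R from 38
Insert 53: R from 38 -> L from 57
Insert 86: R from 38 -> R from 57
Insert 81: R from 38 -> R from 57 -> L from 86
Insert 54: R from 38 -> L from 57 -> R from 53
Insert 42: R from 38 -> L from 57 -> L from 53
Insert 3: L from 38

In-order: [3, 38, 42, 53, 54, 57, 81, 86]


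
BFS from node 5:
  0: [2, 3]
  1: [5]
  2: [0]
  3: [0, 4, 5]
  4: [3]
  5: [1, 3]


Visit 5, enqueue [1, 3]
Visit 1, enqueue []
Visit 3, enqueue [0, 4]
Visit 0, enqueue [2]
Visit 4, enqueue []
Visit 2, enqueue []

BFS order: [5, 1, 3, 0, 4, 2]


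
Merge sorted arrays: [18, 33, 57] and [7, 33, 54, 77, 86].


Take 7 from B
Take 18 from A
Take 33 from A
Take 33 from B
Take 54 from B
Take 57 from A

Merged: [7, 18, 33, 33, 54, 57, 77, 86]


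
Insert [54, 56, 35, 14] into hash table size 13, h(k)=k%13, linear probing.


Insert 54: h=2 -> slot 2
Insert 56: h=4 -> slot 4
Insert 35: h=9 -> slot 9
Insert 14: h=1 -> slot 1

Table: [None, 14, 54, None, 56, None, None, None, None, 35, None, None, None]


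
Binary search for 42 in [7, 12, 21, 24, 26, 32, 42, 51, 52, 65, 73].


Step 1: lo=0, hi=10, mid=5, val=32
Step 2: lo=6, hi=10, mid=8, val=52
Step 3: lo=6, hi=7, mid=6, val=42

Found at index 6


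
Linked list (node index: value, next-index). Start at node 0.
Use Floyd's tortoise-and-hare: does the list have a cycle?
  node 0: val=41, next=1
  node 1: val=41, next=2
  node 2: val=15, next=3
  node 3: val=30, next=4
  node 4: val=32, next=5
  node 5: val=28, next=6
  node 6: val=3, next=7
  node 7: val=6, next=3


Floyd's tortoise (slow, +1) and hare (fast, +2):
  init: slow=0, fast=0
  step 1: slow=1, fast=2
  step 2: slow=2, fast=4
  step 3: slow=3, fast=6
  step 4: slow=4, fast=3
  step 5: slow=5, fast=5
  slow == fast at node 5: cycle detected

Cycle: yes


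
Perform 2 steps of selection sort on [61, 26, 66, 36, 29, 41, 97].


Initial: [61, 26, 66, 36, 29, 41, 97]
Step 1: min=26 at 1
  Swap: [26, 61, 66, 36, 29, 41, 97]
Step 2: min=29 at 4
  Swap: [26, 29, 66, 36, 61, 41, 97]

After 2 steps: [26, 29, 66, 36, 61, 41, 97]


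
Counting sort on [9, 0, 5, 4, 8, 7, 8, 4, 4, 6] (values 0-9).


Input: [9, 0, 5, 4, 8, 7, 8, 4, 4, 6]
Counts: [1, 0, 0, 0, 3, 1, 1, 1, 2, 1]

Sorted: [0, 4, 4, 4, 5, 6, 7, 8, 8, 9]


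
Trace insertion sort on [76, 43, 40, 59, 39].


Initial: [76, 43, 40, 59, 39]
Insert 43: [43, 76, 40, 59, 39]
Insert 40: [40, 43, 76, 59, 39]
Insert 59: [40, 43, 59, 76, 39]
Insert 39: [39, 40, 43, 59, 76]

Sorted: [39, 40, 43, 59, 76]


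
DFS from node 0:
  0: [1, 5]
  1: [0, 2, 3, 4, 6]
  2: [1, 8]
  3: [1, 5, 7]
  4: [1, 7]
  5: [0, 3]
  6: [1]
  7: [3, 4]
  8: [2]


Visit 0, push [5, 1]
Visit 1, push [6, 4, 3, 2]
Visit 2, push [8]
Visit 8, push []
Visit 3, push [7, 5]
Visit 5, push []
Visit 7, push [4]
Visit 4, push []
Visit 6, push []

DFS order: [0, 1, 2, 8, 3, 5, 7, 4, 6]


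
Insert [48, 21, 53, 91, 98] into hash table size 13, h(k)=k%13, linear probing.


Insert 48: h=9 -> slot 9
Insert 21: h=8 -> slot 8
Insert 53: h=1 -> slot 1
Insert 91: h=0 -> slot 0
Insert 98: h=7 -> slot 7

Table: [91, 53, None, None, None, None, None, 98, 21, 48, None, None, None]


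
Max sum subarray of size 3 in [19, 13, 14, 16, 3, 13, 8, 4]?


[0:3]: 46
[1:4]: 43
[2:5]: 33
[3:6]: 32
[4:7]: 24
[5:8]: 25

Max: 46 at [0:3]


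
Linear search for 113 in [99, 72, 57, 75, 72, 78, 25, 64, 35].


i=0: 99!=113
i=1: 72!=113
i=2: 57!=113
i=3: 75!=113
i=4: 72!=113
i=5: 78!=113
i=6: 25!=113
i=7: 64!=113
i=8: 35!=113

Not found, 9 comps


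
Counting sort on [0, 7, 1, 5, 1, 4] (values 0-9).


Input: [0, 7, 1, 5, 1, 4]
Counts: [1, 2, 0, 0, 1, 1, 0, 1, 0, 0]

Sorted: [0, 1, 1, 4, 5, 7]


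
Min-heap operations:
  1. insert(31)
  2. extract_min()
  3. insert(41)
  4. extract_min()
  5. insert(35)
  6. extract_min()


insert(31) -> [31]
extract_min()->31, []
insert(41) -> [41]
extract_min()->41, []
insert(35) -> [35]
extract_min()->35, []

Final heap: []


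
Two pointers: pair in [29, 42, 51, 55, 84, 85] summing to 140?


lo=0(29)+hi=5(85)=114
lo=1(42)+hi=5(85)=127
lo=2(51)+hi=5(85)=136
lo=3(55)+hi=5(85)=140

Yes: 55+85=140


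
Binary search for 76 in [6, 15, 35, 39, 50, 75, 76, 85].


Step 1: lo=0, hi=7, mid=3, val=39
Step 2: lo=4, hi=7, mid=5, val=75
Step 3: lo=6, hi=7, mid=6, val=76

Found at index 6


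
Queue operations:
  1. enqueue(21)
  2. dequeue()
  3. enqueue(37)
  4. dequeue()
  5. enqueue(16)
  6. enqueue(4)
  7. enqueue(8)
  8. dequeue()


enqueue(21) -> [21]
dequeue()->21, []
enqueue(37) -> [37]
dequeue()->37, []
enqueue(16) -> [16]
enqueue(4) -> [16, 4]
enqueue(8) -> [16, 4, 8]
dequeue()->16, [4, 8]

Final queue: [4, 8]


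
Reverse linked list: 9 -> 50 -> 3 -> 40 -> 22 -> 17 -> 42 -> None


Step 1: curr=9, set curr.next=prev(None) | reversed so far: 9
Step 2: curr=50, set curr.next=prev(9) | reversed so far: 50 -> 9
Step 3: curr=3, set curr.next=prev(50) | reversed so far: 3 -> 50 -> 9
Step 4: curr=40, set curr.next=prev(3) | reversed so far: 40 -> 3 -> 50 -> 9
Step 5: curr=22, set curr.next=prev(40) | reversed so far: 22 -> 40 -> 3 -> 50 -> 9
Step 6: curr=17, set curr.next=prev(22) | reversed so far: 17 -> 22 -> 40 -> 3 -> 50 -> 9
Step 7: curr=42, set curr.next=prev(17) | reversed so far: 42 -> 17 -> 22 -> 40 -> 3 -> 50 -> 9

42 -> 17 -> 22 -> 40 -> 3 -> 50 -> 9 -> None


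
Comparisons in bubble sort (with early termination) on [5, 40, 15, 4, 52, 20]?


Algorithm: bubble sort (with early termination)
Input: [5, 40, 15, 4, 52, 20]
Sorted: [4, 5, 15, 20, 40, 52]

14


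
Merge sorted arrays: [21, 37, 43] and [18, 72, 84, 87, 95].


Take 18 from B
Take 21 from A
Take 37 from A
Take 43 from A

Merged: [18, 21, 37, 43, 72, 84, 87, 95]


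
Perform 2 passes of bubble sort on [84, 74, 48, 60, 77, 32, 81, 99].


Initial: [84, 74, 48, 60, 77, 32, 81, 99]
Pass 1: [74, 48, 60, 77, 32, 81, 84, 99] (6 swaps)
Pass 2: [48, 60, 74, 32, 77, 81, 84, 99] (3 swaps)

After 2 passes: [48, 60, 74, 32, 77, 81, 84, 99]


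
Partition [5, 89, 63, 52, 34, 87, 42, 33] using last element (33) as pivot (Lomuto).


Pivot: 33
  5 <= 33: advance i (no swap)
Place pivot at 1: [5, 33, 63, 52, 34, 87, 42, 89]

Partitioned: [5, 33, 63, 52, 34, 87, 42, 89]


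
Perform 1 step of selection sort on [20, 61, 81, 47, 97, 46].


Initial: [20, 61, 81, 47, 97, 46]
Step 1: min=20 at 0
  Swap: [20, 61, 81, 47, 97, 46]

After 1 step: [20, 61, 81, 47, 97, 46]


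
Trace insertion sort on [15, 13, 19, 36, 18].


Initial: [15, 13, 19, 36, 18]
Insert 13: [13, 15, 19, 36, 18]
Insert 19: [13, 15, 19, 36, 18]
Insert 36: [13, 15, 19, 36, 18]
Insert 18: [13, 15, 18, 19, 36]

Sorted: [13, 15, 18, 19, 36]


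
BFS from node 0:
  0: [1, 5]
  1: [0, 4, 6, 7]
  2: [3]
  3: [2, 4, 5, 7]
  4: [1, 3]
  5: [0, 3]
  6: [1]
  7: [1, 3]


Visit 0, enqueue [1, 5]
Visit 1, enqueue [4, 6, 7]
Visit 5, enqueue [3]
Visit 4, enqueue []
Visit 6, enqueue []
Visit 7, enqueue []
Visit 3, enqueue [2]
Visit 2, enqueue []

BFS order: [0, 1, 5, 4, 6, 7, 3, 2]


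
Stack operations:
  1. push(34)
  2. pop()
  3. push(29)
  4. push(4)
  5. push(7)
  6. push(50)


push(34) -> [34]
pop()->34, []
push(29) -> [29]
push(4) -> [29, 4]
push(7) -> [29, 4, 7]
push(50) -> [29, 4, 7, 50]

Final stack: [29, 4, 7, 50]


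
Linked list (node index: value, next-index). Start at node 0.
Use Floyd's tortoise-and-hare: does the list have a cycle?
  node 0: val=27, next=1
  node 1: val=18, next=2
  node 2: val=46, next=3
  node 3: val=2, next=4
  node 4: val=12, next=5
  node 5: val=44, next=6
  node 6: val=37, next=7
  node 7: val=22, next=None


Floyd's tortoise (slow, +1) and hare (fast, +2):
  init: slow=0, fast=0
  step 1: slow=1, fast=2
  step 2: slow=2, fast=4
  step 3: slow=3, fast=6
  step 4: fast 6->7->None, no cycle

Cycle: no


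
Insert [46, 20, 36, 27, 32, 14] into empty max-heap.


Insert 46: [46]
Insert 20: [46, 20]
Insert 36: [46, 20, 36]
Insert 27: [46, 27, 36, 20]
Insert 32: [46, 32, 36, 20, 27]
Insert 14: [46, 32, 36, 20, 27, 14]

Final heap: [46, 32, 36, 20, 27, 14]


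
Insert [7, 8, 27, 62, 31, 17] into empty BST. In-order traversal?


Insert 7: root
Insert 8: R from 7
Insert 27: R from 7 -> R from 8
Insert 62: R from 7 -> R from 8 -> R from 27
Insert 31: R from 7 -> R from 8 -> R from 27 -> L from 62
Insert 17: R from 7 -> R from 8 -> L from 27

In-order: [7, 8, 17, 27, 31, 62]


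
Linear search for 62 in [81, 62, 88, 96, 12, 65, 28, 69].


i=0: 81!=62
i=1: 62==62 found!

Found at 1, 2 comps


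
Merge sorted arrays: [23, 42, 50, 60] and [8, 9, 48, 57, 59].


Take 8 from B
Take 9 from B
Take 23 from A
Take 42 from A
Take 48 from B
Take 50 from A
Take 57 from B
Take 59 from B

Merged: [8, 9, 23, 42, 48, 50, 57, 59, 60]


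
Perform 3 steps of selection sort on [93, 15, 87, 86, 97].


Initial: [93, 15, 87, 86, 97]
Step 1: min=15 at 1
  Swap: [15, 93, 87, 86, 97]
Step 2: min=86 at 3
  Swap: [15, 86, 87, 93, 97]
Step 3: min=87 at 2
  Swap: [15, 86, 87, 93, 97]

After 3 steps: [15, 86, 87, 93, 97]


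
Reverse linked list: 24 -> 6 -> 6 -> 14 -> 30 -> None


Step 1: curr=24, set curr.next=prev(None) | reversed so far: 24
Step 2: curr=6, set curr.next=prev(24) | reversed so far: 6 -> 24
Step 3: curr=6, set curr.next=prev(6) | reversed so far: 6 -> 6 -> 24
Step 4: curr=14, set curr.next=prev(6) | reversed so far: 14 -> 6 -> 6 -> 24
Step 5: curr=30, set curr.next=prev(14) | reversed so far: 30 -> 14 -> 6 -> 6 -> 24

30 -> 14 -> 6 -> 6 -> 24 -> None


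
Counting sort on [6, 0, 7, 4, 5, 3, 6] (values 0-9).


Input: [6, 0, 7, 4, 5, 3, 6]
Counts: [1, 0, 0, 1, 1, 1, 2, 1, 0, 0]

Sorted: [0, 3, 4, 5, 6, 6, 7]


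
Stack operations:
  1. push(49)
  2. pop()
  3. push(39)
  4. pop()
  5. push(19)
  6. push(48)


push(49) -> [49]
pop()->49, []
push(39) -> [39]
pop()->39, []
push(19) -> [19]
push(48) -> [19, 48]

Final stack: [19, 48]


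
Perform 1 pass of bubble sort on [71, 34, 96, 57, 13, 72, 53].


Initial: [71, 34, 96, 57, 13, 72, 53]
Pass 1: [34, 71, 57, 13, 72, 53, 96] (5 swaps)

After 1 pass: [34, 71, 57, 13, 72, 53, 96]


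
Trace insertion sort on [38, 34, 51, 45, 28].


Initial: [38, 34, 51, 45, 28]
Insert 34: [34, 38, 51, 45, 28]
Insert 51: [34, 38, 51, 45, 28]
Insert 45: [34, 38, 45, 51, 28]
Insert 28: [28, 34, 38, 45, 51]

Sorted: [28, 34, 38, 45, 51]


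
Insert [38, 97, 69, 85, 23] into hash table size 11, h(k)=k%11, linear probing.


Insert 38: h=5 -> slot 5
Insert 97: h=9 -> slot 9
Insert 69: h=3 -> slot 3
Insert 85: h=8 -> slot 8
Insert 23: h=1 -> slot 1

Table: [None, 23, None, 69, None, 38, None, None, 85, 97, None]


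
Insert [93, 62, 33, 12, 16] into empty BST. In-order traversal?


Insert 93: root
Insert 62: L from 93
Insert 33: L from 93 -> L from 62
Insert 12: L from 93 -> L from 62 -> L from 33
Insert 16: L from 93 -> L from 62 -> L from 33 -> R from 12

In-order: [12, 16, 33, 62, 93]


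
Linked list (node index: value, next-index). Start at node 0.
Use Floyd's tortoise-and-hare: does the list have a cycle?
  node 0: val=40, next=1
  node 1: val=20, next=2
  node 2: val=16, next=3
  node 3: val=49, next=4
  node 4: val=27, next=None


Floyd's tortoise (slow, +1) and hare (fast, +2):
  init: slow=0, fast=0
  step 1: slow=1, fast=2
  step 2: slow=2, fast=4
  step 3: fast -> None, no cycle

Cycle: no


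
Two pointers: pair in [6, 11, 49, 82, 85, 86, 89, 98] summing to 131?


lo=0(6)+hi=7(98)=104
lo=1(11)+hi=7(98)=109
lo=2(49)+hi=7(98)=147
lo=2(49)+hi=6(89)=138
lo=2(49)+hi=5(86)=135
lo=2(49)+hi=4(85)=134
lo=2(49)+hi=3(82)=131

Yes: 49+82=131


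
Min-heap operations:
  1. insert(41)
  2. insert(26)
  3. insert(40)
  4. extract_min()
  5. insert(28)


insert(41) -> [41]
insert(26) -> [26, 41]
insert(40) -> [26, 41, 40]
extract_min()->26, [40, 41]
insert(28) -> [28, 41, 40]

Final heap: [28, 41, 40]


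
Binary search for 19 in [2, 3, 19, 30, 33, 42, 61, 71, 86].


Step 1: lo=0, hi=8, mid=4, val=33
Step 2: lo=0, hi=3, mid=1, val=3
Step 3: lo=2, hi=3, mid=2, val=19

Found at index 2


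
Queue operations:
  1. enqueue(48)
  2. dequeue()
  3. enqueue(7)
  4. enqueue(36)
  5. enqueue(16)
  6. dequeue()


enqueue(48) -> [48]
dequeue()->48, []
enqueue(7) -> [7]
enqueue(36) -> [7, 36]
enqueue(16) -> [7, 36, 16]
dequeue()->7, [36, 16]

Final queue: [36, 16]


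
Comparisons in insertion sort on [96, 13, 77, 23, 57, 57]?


Algorithm: insertion sort
Input: [96, 13, 77, 23, 57, 57]
Sorted: [13, 23, 57, 57, 77, 96]

12


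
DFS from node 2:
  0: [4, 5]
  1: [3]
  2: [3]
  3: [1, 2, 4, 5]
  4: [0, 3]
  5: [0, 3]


Visit 2, push [3]
Visit 3, push [5, 4, 1]
Visit 1, push []
Visit 4, push [0]
Visit 0, push [5]
Visit 5, push []

DFS order: [2, 3, 1, 4, 0, 5]


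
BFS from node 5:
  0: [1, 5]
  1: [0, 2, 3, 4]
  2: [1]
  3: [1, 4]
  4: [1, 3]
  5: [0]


Visit 5, enqueue [0]
Visit 0, enqueue [1]
Visit 1, enqueue [2, 3, 4]
Visit 2, enqueue []
Visit 3, enqueue []
Visit 4, enqueue []

BFS order: [5, 0, 1, 2, 3, 4]


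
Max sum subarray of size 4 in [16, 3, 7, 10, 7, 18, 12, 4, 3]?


[0:4]: 36
[1:5]: 27
[2:6]: 42
[3:7]: 47
[4:8]: 41
[5:9]: 37

Max: 47 at [3:7]


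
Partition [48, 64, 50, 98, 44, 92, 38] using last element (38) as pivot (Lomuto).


Pivot: 38
Place pivot at 0: [38, 64, 50, 98, 44, 92, 48]

Partitioned: [38, 64, 50, 98, 44, 92, 48]


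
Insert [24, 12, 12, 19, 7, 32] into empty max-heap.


Insert 24: [24]
Insert 12: [24, 12]
Insert 12: [24, 12, 12]
Insert 19: [24, 19, 12, 12]
Insert 7: [24, 19, 12, 12, 7]
Insert 32: [32, 19, 24, 12, 7, 12]

Final heap: [32, 19, 24, 12, 7, 12]


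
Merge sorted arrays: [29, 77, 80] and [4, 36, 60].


Take 4 from B
Take 29 from A
Take 36 from B
Take 60 from B

Merged: [4, 29, 36, 60, 77, 80]


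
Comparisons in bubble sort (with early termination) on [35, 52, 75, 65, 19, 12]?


Algorithm: bubble sort (with early termination)
Input: [35, 52, 75, 65, 19, 12]
Sorted: [12, 19, 35, 52, 65, 75]

15


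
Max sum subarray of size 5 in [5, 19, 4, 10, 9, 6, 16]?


[0:5]: 47
[1:6]: 48
[2:7]: 45

Max: 48 at [1:6]


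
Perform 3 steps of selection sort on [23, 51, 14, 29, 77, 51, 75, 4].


Initial: [23, 51, 14, 29, 77, 51, 75, 4]
Step 1: min=4 at 7
  Swap: [4, 51, 14, 29, 77, 51, 75, 23]
Step 2: min=14 at 2
  Swap: [4, 14, 51, 29, 77, 51, 75, 23]
Step 3: min=23 at 7
  Swap: [4, 14, 23, 29, 77, 51, 75, 51]

After 3 steps: [4, 14, 23, 29, 77, 51, 75, 51]


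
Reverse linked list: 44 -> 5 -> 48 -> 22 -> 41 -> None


Step 1: curr=44, set curr.next=prev(None) | reversed so far: 44
Step 2: curr=5, set curr.next=prev(44) | reversed so far: 5 -> 44
Step 3: curr=48, set curr.next=prev(5) | reversed so far: 48 -> 5 -> 44
Step 4: curr=22, set curr.next=prev(48) | reversed so far: 22 -> 48 -> 5 -> 44
Step 5: curr=41, set curr.next=prev(22) | reversed so far: 41 -> 22 -> 48 -> 5 -> 44

41 -> 22 -> 48 -> 5 -> 44 -> None


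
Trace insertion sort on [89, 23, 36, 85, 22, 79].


Initial: [89, 23, 36, 85, 22, 79]
Insert 23: [23, 89, 36, 85, 22, 79]
Insert 36: [23, 36, 89, 85, 22, 79]
Insert 85: [23, 36, 85, 89, 22, 79]
Insert 22: [22, 23, 36, 85, 89, 79]
Insert 79: [22, 23, 36, 79, 85, 89]

Sorted: [22, 23, 36, 79, 85, 89]


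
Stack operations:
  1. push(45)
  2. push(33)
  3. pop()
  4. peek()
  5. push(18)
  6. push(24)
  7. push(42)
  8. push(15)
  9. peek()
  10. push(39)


push(45) -> [45]
push(33) -> [45, 33]
pop()->33, [45]
peek()->45
push(18) -> [45, 18]
push(24) -> [45, 18, 24]
push(42) -> [45, 18, 24, 42]
push(15) -> [45, 18, 24, 42, 15]
peek()->15
push(39) -> [45, 18, 24, 42, 15, 39]

Final stack: [45, 18, 24, 42, 15, 39]


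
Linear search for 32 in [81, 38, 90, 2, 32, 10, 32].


i=0: 81!=32
i=1: 38!=32
i=2: 90!=32
i=3: 2!=32
i=4: 32==32 found!

Found at 4, 5 comps


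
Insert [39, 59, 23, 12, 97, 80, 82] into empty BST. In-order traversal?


Insert 39: root
Insert 59: R from 39
Insert 23: L from 39
Insert 12: L from 39 -> L from 23
Insert 97: R from 39 -> R from 59
Insert 80: R from 39 -> R from 59 -> L from 97
Insert 82: R from 39 -> R from 59 -> L from 97 -> R from 80

In-order: [12, 23, 39, 59, 80, 82, 97]


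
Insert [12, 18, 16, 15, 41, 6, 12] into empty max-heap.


Insert 12: [12]
Insert 18: [18, 12]
Insert 16: [18, 12, 16]
Insert 15: [18, 15, 16, 12]
Insert 41: [41, 18, 16, 12, 15]
Insert 6: [41, 18, 16, 12, 15, 6]
Insert 12: [41, 18, 16, 12, 15, 6, 12]

Final heap: [41, 18, 16, 12, 15, 6, 12]


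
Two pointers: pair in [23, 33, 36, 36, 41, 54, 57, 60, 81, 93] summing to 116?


lo=0(23)+hi=9(93)=116

Yes: 23+93=116


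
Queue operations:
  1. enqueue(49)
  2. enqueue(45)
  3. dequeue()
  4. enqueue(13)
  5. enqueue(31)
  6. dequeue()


enqueue(49) -> [49]
enqueue(45) -> [49, 45]
dequeue()->49, [45]
enqueue(13) -> [45, 13]
enqueue(31) -> [45, 13, 31]
dequeue()->45, [13, 31]

Final queue: [13, 31]


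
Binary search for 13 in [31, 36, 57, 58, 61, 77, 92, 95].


Step 1: lo=0, hi=7, mid=3, val=58
Step 2: lo=0, hi=2, mid=1, val=36
Step 3: lo=0, hi=0, mid=0, val=31

Not found


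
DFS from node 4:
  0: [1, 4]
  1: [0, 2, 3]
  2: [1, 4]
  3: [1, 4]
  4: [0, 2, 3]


Visit 4, push [3, 2, 0]
Visit 0, push [1]
Visit 1, push [3, 2]
Visit 2, push []
Visit 3, push []

DFS order: [4, 0, 1, 2, 3]


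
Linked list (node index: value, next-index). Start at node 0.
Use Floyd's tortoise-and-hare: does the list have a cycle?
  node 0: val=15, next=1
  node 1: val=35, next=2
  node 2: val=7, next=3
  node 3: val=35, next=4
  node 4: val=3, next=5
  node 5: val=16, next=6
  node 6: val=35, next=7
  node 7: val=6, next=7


Floyd's tortoise (slow, +1) and hare (fast, +2):
  init: slow=0, fast=0
  step 1: slow=1, fast=2
  step 2: slow=2, fast=4
  step 3: slow=3, fast=6
  step 4: slow=4, fast=7
  step 5: slow=5, fast=7
  step 6: slow=6, fast=7
  step 7: slow=7, fast=7
  slow == fast at node 7: cycle detected

Cycle: yes


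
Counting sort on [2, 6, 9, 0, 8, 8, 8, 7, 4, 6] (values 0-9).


Input: [2, 6, 9, 0, 8, 8, 8, 7, 4, 6]
Counts: [1, 0, 1, 0, 1, 0, 2, 1, 3, 1]

Sorted: [0, 2, 4, 6, 6, 7, 8, 8, 8, 9]


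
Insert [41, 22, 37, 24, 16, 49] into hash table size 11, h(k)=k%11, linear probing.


Insert 41: h=8 -> slot 8
Insert 22: h=0 -> slot 0
Insert 37: h=4 -> slot 4
Insert 24: h=2 -> slot 2
Insert 16: h=5 -> slot 5
Insert 49: h=5, 1 probes -> slot 6

Table: [22, None, 24, None, 37, 16, 49, None, 41, None, None]


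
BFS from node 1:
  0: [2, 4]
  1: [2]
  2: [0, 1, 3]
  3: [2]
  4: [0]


Visit 1, enqueue [2]
Visit 2, enqueue [0, 3]
Visit 0, enqueue [4]
Visit 3, enqueue []
Visit 4, enqueue []

BFS order: [1, 2, 0, 3, 4]


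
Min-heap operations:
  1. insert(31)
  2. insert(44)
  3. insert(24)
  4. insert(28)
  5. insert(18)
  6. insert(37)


insert(31) -> [31]
insert(44) -> [31, 44]
insert(24) -> [24, 44, 31]
insert(28) -> [24, 28, 31, 44]
insert(18) -> [18, 24, 31, 44, 28]
insert(37) -> [18, 24, 31, 44, 28, 37]

Final heap: [18, 24, 31, 44, 28, 37]


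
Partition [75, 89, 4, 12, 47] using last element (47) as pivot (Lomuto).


Pivot: 47
  4 <= 47: swap -> [4, 89, 75, 12, 47]
  12 <= 47: swap -> [4, 12, 75, 89, 47]
Place pivot at 2: [4, 12, 47, 89, 75]

Partitioned: [4, 12, 47, 89, 75]


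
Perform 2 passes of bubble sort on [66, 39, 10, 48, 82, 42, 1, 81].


Initial: [66, 39, 10, 48, 82, 42, 1, 81]
Pass 1: [39, 10, 48, 66, 42, 1, 81, 82] (6 swaps)
Pass 2: [10, 39, 48, 42, 1, 66, 81, 82] (3 swaps)

After 2 passes: [10, 39, 48, 42, 1, 66, 81, 82]


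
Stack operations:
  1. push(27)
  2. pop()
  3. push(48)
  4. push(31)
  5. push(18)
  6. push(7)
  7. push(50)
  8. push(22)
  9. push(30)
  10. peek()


push(27) -> [27]
pop()->27, []
push(48) -> [48]
push(31) -> [48, 31]
push(18) -> [48, 31, 18]
push(7) -> [48, 31, 18, 7]
push(50) -> [48, 31, 18, 7, 50]
push(22) -> [48, 31, 18, 7, 50, 22]
push(30) -> [48, 31, 18, 7, 50, 22, 30]
peek()->30

Final stack: [48, 31, 18, 7, 50, 22, 30]


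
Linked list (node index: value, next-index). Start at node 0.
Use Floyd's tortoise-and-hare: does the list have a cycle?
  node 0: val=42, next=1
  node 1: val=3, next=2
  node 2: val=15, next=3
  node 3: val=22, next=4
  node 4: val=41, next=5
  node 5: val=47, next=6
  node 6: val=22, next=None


Floyd's tortoise (slow, +1) and hare (fast, +2):
  init: slow=0, fast=0
  step 1: slow=1, fast=2
  step 2: slow=2, fast=4
  step 3: slow=3, fast=6
  step 4: fast -> None, no cycle

Cycle: no


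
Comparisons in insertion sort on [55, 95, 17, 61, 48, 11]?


Algorithm: insertion sort
Input: [55, 95, 17, 61, 48, 11]
Sorted: [11, 17, 48, 55, 61, 95]

14


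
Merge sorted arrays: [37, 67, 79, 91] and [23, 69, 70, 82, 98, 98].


Take 23 from B
Take 37 from A
Take 67 from A
Take 69 from B
Take 70 from B
Take 79 from A
Take 82 from B
Take 91 from A

Merged: [23, 37, 67, 69, 70, 79, 82, 91, 98, 98]


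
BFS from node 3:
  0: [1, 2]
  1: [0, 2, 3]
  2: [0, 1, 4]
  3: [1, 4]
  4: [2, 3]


Visit 3, enqueue [1, 4]
Visit 1, enqueue [0, 2]
Visit 4, enqueue []
Visit 0, enqueue []
Visit 2, enqueue []

BFS order: [3, 1, 4, 0, 2]


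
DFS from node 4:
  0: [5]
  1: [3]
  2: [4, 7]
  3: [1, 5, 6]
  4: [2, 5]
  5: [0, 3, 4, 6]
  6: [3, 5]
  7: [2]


Visit 4, push [5, 2]
Visit 2, push [7]
Visit 7, push []
Visit 5, push [6, 3, 0]
Visit 0, push []
Visit 3, push [6, 1]
Visit 1, push []
Visit 6, push []

DFS order: [4, 2, 7, 5, 0, 3, 1, 6]


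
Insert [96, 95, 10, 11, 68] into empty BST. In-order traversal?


Insert 96: root
Insert 95: L from 96
Insert 10: L from 96 -> L from 95
Insert 11: L from 96 -> L from 95 -> R from 10
Insert 68: L from 96 -> L from 95 -> R from 10 -> R from 11

In-order: [10, 11, 68, 95, 96]


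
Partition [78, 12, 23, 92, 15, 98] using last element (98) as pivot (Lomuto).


Pivot: 98
  78 <= 98: advance i (no swap)
  12 <= 98: advance i (no swap)
  23 <= 98: advance i (no swap)
  92 <= 98: advance i (no swap)
  15 <= 98: advance i (no swap)
Place pivot at 5: [78, 12, 23, 92, 15, 98]

Partitioned: [78, 12, 23, 92, 15, 98]


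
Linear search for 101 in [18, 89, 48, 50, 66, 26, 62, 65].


i=0: 18!=101
i=1: 89!=101
i=2: 48!=101
i=3: 50!=101
i=4: 66!=101
i=5: 26!=101
i=6: 62!=101
i=7: 65!=101

Not found, 8 comps


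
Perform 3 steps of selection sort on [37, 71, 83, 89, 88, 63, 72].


Initial: [37, 71, 83, 89, 88, 63, 72]
Step 1: min=37 at 0
  Swap: [37, 71, 83, 89, 88, 63, 72]
Step 2: min=63 at 5
  Swap: [37, 63, 83, 89, 88, 71, 72]
Step 3: min=71 at 5
  Swap: [37, 63, 71, 89, 88, 83, 72]

After 3 steps: [37, 63, 71, 89, 88, 83, 72]


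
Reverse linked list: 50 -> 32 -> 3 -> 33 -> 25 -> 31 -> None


Step 1: curr=50, set curr.next=prev(None) | reversed so far: 50
Step 2: curr=32, set curr.next=prev(50) | reversed so far: 32 -> 50
Step 3: curr=3, set curr.next=prev(32) | reversed so far: 3 -> 32 -> 50
Step 4: curr=33, set curr.next=prev(3) | reversed so far: 33 -> 3 -> 32 -> 50
Step 5: curr=25, set curr.next=prev(33) | reversed so far: 25 -> 33 -> 3 -> 32 -> 50
Step 6: curr=31, set curr.next=prev(25) | reversed so far: 31 -> 25 -> 33 -> 3 -> 32 -> 50

31 -> 25 -> 33 -> 3 -> 32 -> 50 -> None


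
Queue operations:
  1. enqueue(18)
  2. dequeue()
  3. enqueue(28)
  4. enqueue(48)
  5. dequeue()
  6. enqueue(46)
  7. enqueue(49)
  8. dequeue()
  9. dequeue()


enqueue(18) -> [18]
dequeue()->18, []
enqueue(28) -> [28]
enqueue(48) -> [28, 48]
dequeue()->28, [48]
enqueue(46) -> [48, 46]
enqueue(49) -> [48, 46, 49]
dequeue()->48, [46, 49]
dequeue()->46, [49]

Final queue: [49]


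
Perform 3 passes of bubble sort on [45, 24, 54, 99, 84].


Initial: [45, 24, 54, 99, 84]
Pass 1: [24, 45, 54, 84, 99] (2 swaps)
Pass 2: [24, 45, 54, 84, 99] (0 swaps)
Pass 3: [24, 45, 54, 84, 99] (0 swaps)

After 3 passes: [24, 45, 54, 84, 99]


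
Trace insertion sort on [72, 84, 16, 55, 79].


Initial: [72, 84, 16, 55, 79]
Insert 84: [72, 84, 16, 55, 79]
Insert 16: [16, 72, 84, 55, 79]
Insert 55: [16, 55, 72, 84, 79]
Insert 79: [16, 55, 72, 79, 84]

Sorted: [16, 55, 72, 79, 84]


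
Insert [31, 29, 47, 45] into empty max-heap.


Insert 31: [31]
Insert 29: [31, 29]
Insert 47: [47, 29, 31]
Insert 45: [47, 45, 31, 29]

Final heap: [47, 45, 31, 29]


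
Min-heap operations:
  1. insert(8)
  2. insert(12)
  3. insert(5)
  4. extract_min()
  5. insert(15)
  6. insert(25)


insert(8) -> [8]
insert(12) -> [8, 12]
insert(5) -> [5, 12, 8]
extract_min()->5, [8, 12]
insert(15) -> [8, 12, 15]
insert(25) -> [8, 12, 15, 25]

Final heap: [8, 12, 15, 25]


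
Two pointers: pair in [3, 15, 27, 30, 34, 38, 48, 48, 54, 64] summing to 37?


lo=0(3)+hi=9(64)=67
lo=0(3)+hi=8(54)=57
lo=0(3)+hi=7(48)=51
lo=0(3)+hi=6(48)=51
lo=0(3)+hi=5(38)=41
lo=0(3)+hi=4(34)=37

Yes: 3+34=37


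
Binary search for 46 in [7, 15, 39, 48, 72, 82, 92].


Step 1: lo=0, hi=6, mid=3, val=48
Step 2: lo=0, hi=2, mid=1, val=15
Step 3: lo=2, hi=2, mid=2, val=39

Not found


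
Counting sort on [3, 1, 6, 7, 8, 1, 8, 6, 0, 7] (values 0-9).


Input: [3, 1, 6, 7, 8, 1, 8, 6, 0, 7]
Counts: [1, 2, 0, 1, 0, 0, 2, 2, 2, 0]

Sorted: [0, 1, 1, 3, 6, 6, 7, 7, 8, 8]


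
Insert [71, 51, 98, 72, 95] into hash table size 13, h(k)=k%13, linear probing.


Insert 71: h=6 -> slot 6
Insert 51: h=12 -> slot 12
Insert 98: h=7 -> slot 7
Insert 72: h=7, 1 probes -> slot 8
Insert 95: h=4 -> slot 4

Table: [None, None, None, None, 95, None, 71, 98, 72, None, None, None, 51]


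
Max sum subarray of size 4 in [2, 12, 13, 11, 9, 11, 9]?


[0:4]: 38
[1:5]: 45
[2:6]: 44
[3:7]: 40

Max: 45 at [1:5]


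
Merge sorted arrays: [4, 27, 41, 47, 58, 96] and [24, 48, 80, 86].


Take 4 from A
Take 24 from B
Take 27 from A
Take 41 from A
Take 47 from A
Take 48 from B
Take 58 from A
Take 80 from B
Take 86 from B

Merged: [4, 24, 27, 41, 47, 48, 58, 80, 86, 96]


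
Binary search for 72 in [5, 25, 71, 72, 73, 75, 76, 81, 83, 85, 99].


Step 1: lo=0, hi=10, mid=5, val=75
Step 2: lo=0, hi=4, mid=2, val=71
Step 3: lo=3, hi=4, mid=3, val=72

Found at index 3


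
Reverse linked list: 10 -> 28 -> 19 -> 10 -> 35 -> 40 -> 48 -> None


Step 1: curr=10, set curr.next=prev(None) | reversed so far: 10
Step 2: curr=28, set curr.next=prev(10) | reversed so far: 28 -> 10
Step 3: curr=19, set curr.next=prev(28) | reversed so far: 19 -> 28 -> 10
Step 4: curr=10, set curr.next=prev(19) | reversed so far: 10 -> 19 -> 28 -> 10
Step 5: curr=35, set curr.next=prev(10) | reversed so far: 35 -> 10 -> 19 -> 28 -> 10
Step 6: curr=40, set curr.next=prev(35) | reversed so far: 40 -> 35 -> 10 -> 19 -> 28 -> 10
Step 7: curr=48, set curr.next=prev(40) | reversed so far: 48 -> 40 -> 35 -> 10 -> 19 -> 28 -> 10

48 -> 40 -> 35 -> 10 -> 19 -> 28 -> 10 -> None


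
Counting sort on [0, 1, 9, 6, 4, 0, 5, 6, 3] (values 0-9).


Input: [0, 1, 9, 6, 4, 0, 5, 6, 3]
Counts: [2, 1, 0, 1, 1, 1, 2, 0, 0, 1]

Sorted: [0, 0, 1, 3, 4, 5, 6, 6, 9]


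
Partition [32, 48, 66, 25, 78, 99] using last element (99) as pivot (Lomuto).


Pivot: 99
  32 <= 99: advance i (no swap)
  48 <= 99: advance i (no swap)
  66 <= 99: advance i (no swap)
  25 <= 99: advance i (no swap)
  78 <= 99: advance i (no swap)
Place pivot at 5: [32, 48, 66, 25, 78, 99]

Partitioned: [32, 48, 66, 25, 78, 99]


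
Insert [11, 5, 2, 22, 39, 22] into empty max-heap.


Insert 11: [11]
Insert 5: [11, 5]
Insert 2: [11, 5, 2]
Insert 22: [22, 11, 2, 5]
Insert 39: [39, 22, 2, 5, 11]
Insert 22: [39, 22, 22, 5, 11, 2]

Final heap: [39, 22, 22, 5, 11, 2]
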